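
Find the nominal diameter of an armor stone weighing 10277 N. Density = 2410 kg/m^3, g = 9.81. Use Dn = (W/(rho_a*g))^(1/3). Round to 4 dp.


V = W / (rho_a * g)
V = 10277 / (2410 * 9.81)
V = 10277 / 23642.10
V = 0.434691 m^3
Dn = V^(1/3) = 0.434691^(1/3)
Dn = 0.7575 m

0.7575


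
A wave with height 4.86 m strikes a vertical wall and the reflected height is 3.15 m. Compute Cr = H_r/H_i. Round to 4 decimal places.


Cr = H_r / H_i
Cr = 3.15 / 4.86
Cr = 0.6481

0.6481


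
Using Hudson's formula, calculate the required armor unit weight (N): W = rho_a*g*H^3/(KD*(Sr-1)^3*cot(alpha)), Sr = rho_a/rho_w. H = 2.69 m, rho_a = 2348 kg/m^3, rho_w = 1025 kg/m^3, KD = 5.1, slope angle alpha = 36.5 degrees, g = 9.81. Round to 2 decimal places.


Sr = rho_a / rho_w = 2348 / 1025 = 2.290732
(Sr - 1) = 1.290732
(Sr - 1)^3 = 2.150344
cot(36.5) = 1 / tan(36.5) = 1 / 0.739961 = 1.351422
Numerator = 2348 * 9.81 * 2.69^3 = 448356.9849
Denominator = 5.1 * 2.150344 * 1.351422 = 14.820718
W = 448356.9849 / 14.820718
W = 30252.04 N

30252.04


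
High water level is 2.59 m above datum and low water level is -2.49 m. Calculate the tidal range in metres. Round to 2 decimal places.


Tidal range = High water - Low water
Tidal range = 2.59 - (-2.49)
Tidal range = 5.08 m

5.08


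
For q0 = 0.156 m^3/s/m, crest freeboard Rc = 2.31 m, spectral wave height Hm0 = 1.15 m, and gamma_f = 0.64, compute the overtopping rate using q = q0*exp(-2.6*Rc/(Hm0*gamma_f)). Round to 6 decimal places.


q = q0 * exp(-2.6 * Rc / (Hm0 * gamma_f))
Exponent = -2.6 * 2.31 / (1.15 * 0.64)
= -2.6 * 2.31 / 0.7360
= -8.160326
exp(-8.160326) = 0.000286
q = 0.156 * 0.000286
q = 0.000045 m^3/s/m

0.000045


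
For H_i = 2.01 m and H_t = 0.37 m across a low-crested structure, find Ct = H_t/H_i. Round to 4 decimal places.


Ct = H_t / H_i
Ct = 0.37 / 2.01
Ct = 0.1841

0.1841


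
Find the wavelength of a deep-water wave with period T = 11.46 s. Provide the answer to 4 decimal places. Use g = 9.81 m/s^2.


L0 = g * T^2 / (2 * pi)
L0 = 9.81 * 11.46^2 / (2 * pi)
L0 = 9.81 * 131.3316 / 6.28319
L0 = 1288.3630 / 6.28319
L0 = 205.0493 m

205.0493


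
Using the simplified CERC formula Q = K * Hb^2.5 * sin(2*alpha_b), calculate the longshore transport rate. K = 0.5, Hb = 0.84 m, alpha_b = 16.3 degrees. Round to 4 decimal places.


Q = K * Hb^2.5 * sin(2 * alpha_b)
Hb^2.5 = 0.84^2.5 = 0.646693
sin(2 * 16.3) = sin(32.6) = 0.538771
Q = 0.5 * 0.646693 * 0.538771
Q = 0.1742 m^3/s

0.1742


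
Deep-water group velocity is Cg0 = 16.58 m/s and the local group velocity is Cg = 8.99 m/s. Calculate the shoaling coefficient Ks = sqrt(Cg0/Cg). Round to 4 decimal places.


Ks = sqrt(Cg0 / Cg)
Ks = sqrt(16.58 / 8.99)
Ks = sqrt(1.8443)
Ks = 1.3580

1.3580


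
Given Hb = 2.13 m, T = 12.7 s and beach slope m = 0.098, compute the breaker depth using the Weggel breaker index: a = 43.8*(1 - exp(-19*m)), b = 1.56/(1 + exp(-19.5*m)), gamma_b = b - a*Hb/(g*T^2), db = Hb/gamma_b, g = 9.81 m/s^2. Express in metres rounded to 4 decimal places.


a = 43.8 * (1 - exp(-19 * m))
exp(-19 * 0.098) = exp(-1.8620) = 0.155362
a = 43.8 * (1 - 0.155362) = 36.995162
b = 1.56 / (1 + exp(-19.5 * m))
exp(-19.5 * 0.098) = exp(-1.9110) = 0.147932
b = 1.56 / (1 + 0.147932) = 1.358965
Hb / (g * T^2) = 2.13 / (9.81 * 12.7^2) = 2.13 / 1582.2549 = 0.00134618
gamma_b = b - a * Hb/(g*T^2) = 1.358965 - 36.995162 * 0.00134618 = 1.309163
db = Hb / gamma_b = 2.13 / 1.309163
db = 1.6270 m

1.6270


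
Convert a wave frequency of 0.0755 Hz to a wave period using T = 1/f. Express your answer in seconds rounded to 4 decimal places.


T = 1 / f
T = 1 / 0.0755
T = 13.2450 s

13.2450


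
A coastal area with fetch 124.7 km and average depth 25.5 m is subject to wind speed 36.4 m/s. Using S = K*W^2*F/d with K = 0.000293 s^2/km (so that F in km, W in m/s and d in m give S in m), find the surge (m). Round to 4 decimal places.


S = K * W^2 * F / d
W^2 = 36.4^2 = 1324.96
S = 0.000293 * 1324.96 * 124.7 / 25.5
Numerator = 0.000293 * 1324.96 * 124.7 = 48.410196
S = 48.410196 / 25.5 = 1.8984 m

1.8984


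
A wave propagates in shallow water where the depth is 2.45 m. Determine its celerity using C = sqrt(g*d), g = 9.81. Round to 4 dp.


Using the shallow-water approximation:
C = sqrt(g * d) = sqrt(9.81 * 2.45)
C = sqrt(24.0345)
C = 4.9025 m/s

4.9025


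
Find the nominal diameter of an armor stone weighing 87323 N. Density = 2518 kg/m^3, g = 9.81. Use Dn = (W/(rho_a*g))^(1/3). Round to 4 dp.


V = W / (rho_a * g)
V = 87323 / (2518 * 9.81)
V = 87323 / 24701.58
V = 3.535118 m^3
Dn = V^(1/3) = 3.535118^(1/3)
Dn = 1.5234 m

1.5234


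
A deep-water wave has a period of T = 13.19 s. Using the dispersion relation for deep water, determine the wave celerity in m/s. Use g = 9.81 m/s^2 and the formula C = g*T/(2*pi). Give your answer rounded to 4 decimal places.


We use the deep-water celerity formula:
C = g * T / (2 * pi)
C = 9.81 * 13.19 / (2 * 3.14159...)
C = 129.393900 / 6.283185
C = 20.5937 m/s

20.5937


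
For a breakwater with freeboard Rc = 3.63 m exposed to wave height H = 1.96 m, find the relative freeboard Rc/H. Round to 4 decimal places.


Relative freeboard = Rc / H
= 3.63 / 1.96
= 1.8520

1.8520


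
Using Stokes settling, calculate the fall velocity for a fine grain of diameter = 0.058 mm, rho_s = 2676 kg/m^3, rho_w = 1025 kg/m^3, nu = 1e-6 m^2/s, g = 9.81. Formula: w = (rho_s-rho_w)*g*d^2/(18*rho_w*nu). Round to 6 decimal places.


w = (rho_s - rho_w) * g * d^2 / (18 * rho_w * nu)
d = 0.058 mm = 0.000058 m
rho_s - rho_w = 2676 - 1025 = 1651
Numerator = 1651 * 9.81 * (0.000058)^2 = 0.000054484387
Denominator = 18 * 1025 * 1e-6 = 0.018450
w = 0.002953 m/s

0.002953


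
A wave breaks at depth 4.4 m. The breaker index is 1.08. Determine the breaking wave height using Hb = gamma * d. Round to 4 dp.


Hb = gamma * d
Hb = 1.08 * 4.4
Hb = 4.7520 m

4.7520


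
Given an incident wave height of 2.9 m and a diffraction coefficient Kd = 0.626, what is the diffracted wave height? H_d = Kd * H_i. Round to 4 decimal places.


H_d = Kd * H_i
H_d = 0.626 * 2.9
H_d = 1.8154 m

1.8154


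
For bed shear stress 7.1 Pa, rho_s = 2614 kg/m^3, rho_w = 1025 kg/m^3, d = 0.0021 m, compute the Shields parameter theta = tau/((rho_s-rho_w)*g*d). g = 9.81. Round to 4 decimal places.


theta = tau / ((rho_s - rho_w) * g * d)
rho_s - rho_w = 2614 - 1025 = 1589
Denominator = 1589 * 9.81 * 0.0021 = 32.734989
theta = 7.1 / 32.734989
theta = 0.2169

0.2169


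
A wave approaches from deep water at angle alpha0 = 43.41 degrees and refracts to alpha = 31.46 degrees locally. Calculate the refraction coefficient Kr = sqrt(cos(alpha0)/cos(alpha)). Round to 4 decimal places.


Kr = sqrt(cos(alpha0) / cos(alpha))
cos(43.41) = 0.726455
cos(31.46) = 0.853005
Kr = sqrt(0.726455 / 0.853005)
Kr = sqrt(0.851642)
Kr = 0.9228

0.9228


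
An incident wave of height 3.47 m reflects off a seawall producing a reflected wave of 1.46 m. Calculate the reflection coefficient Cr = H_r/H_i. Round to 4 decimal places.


Cr = H_r / H_i
Cr = 1.46 / 3.47
Cr = 0.4207

0.4207


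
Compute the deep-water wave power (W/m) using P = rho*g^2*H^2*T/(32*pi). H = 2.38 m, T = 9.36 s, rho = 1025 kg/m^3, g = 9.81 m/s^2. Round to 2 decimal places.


P = rho * g^2 * H^2 * T / (32 * pi)
P = 1025 * 9.81^2 * 2.38^2 * 9.36 / (32 * pi)
P = 1025 * 96.2361 * 5.6644 * 9.36 / 100.53096
P = 52022.57 W/m

52022.57


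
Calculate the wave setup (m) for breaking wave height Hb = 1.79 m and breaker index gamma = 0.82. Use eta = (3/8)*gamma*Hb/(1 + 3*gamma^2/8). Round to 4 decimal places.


eta = (3/8) * gamma * Hb / (1 + 3*gamma^2/8)
Numerator = (3/8) * 0.82 * 1.79 = 0.550425
Denominator = 1 + 3*0.82^2/8 = 1 + 0.252150 = 1.252150
eta = 0.550425 / 1.252150
eta = 0.4396 m

0.4396


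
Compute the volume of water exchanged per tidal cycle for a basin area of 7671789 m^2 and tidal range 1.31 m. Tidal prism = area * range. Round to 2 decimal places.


Tidal prism = Area * Tidal range
P = 7671789 * 1.31
P = 10050043.59 m^3

10050043.59


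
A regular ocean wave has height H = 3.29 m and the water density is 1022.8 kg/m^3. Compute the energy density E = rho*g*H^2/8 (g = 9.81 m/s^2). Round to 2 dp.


E = (1/8) * rho * g * H^2
E = (1/8) * 1022.8 * 9.81 * 3.29^2
E = 0.125 * 1022.8 * 9.81 * 10.8241
E = 13575.68 J/m^2

13575.68


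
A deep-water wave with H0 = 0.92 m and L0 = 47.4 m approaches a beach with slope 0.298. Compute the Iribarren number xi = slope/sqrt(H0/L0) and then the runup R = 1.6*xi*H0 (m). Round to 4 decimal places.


xi = slope / sqrt(H0/L0)
H0/L0 = 0.92/47.4 = 0.019409
sqrt(0.019409) = 0.139317
xi = 0.298 / 0.139317 = 2.139004
R = 1.6 * xi * H0 = 1.6 * 2.139004 * 0.92
R = 3.1486 m

3.1486


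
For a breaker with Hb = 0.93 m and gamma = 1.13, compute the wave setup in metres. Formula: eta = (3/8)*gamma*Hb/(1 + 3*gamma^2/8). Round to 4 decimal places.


eta = (3/8) * gamma * Hb / (1 + 3*gamma^2/8)
Numerator = (3/8) * 1.13 * 0.93 = 0.394087
Denominator = 1 + 3*1.13^2/8 = 1 + 0.478838 = 1.478838
eta = 0.394087 / 1.478838
eta = 0.2665 m

0.2665


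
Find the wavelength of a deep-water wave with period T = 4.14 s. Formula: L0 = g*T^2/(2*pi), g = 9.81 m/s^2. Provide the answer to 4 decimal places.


L0 = g * T^2 / (2 * pi)
L0 = 9.81 * 4.14^2 / (2 * pi)
L0 = 9.81 * 17.1396 / 6.28319
L0 = 168.1395 / 6.28319
L0 = 26.7602 m

26.7602


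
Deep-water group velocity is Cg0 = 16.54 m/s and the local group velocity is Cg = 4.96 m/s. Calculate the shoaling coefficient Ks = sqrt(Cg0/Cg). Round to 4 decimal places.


Ks = sqrt(Cg0 / Cg)
Ks = sqrt(16.54 / 4.96)
Ks = sqrt(3.3347)
Ks = 1.8261

1.8261


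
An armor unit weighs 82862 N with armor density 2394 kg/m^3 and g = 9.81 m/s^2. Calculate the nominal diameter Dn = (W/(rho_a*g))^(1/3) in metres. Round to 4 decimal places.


V = W / (rho_a * g)
V = 82862 / (2394 * 9.81)
V = 82862 / 23485.14
V = 3.528274 m^3
Dn = V^(1/3) = 3.528274^(1/3)
Dn = 1.5224 m

1.5224


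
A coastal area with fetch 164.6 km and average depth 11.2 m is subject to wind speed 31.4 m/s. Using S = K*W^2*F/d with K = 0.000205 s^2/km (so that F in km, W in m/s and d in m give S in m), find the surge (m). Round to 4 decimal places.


S = K * W^2 * F / d
W^2 = 31.4^2 = 985.96
S = 0.000205 * 985.96 * 164.6 / 11.2
Numerator = 0.000205 * 985.96 * 164.6 = 33.269248
S = 33.269248 / 11.2 = 2.9705 m

2.9705


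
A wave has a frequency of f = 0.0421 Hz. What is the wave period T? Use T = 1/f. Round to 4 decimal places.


T = 1 / f
T = 1 / 0.0421
T = 23.7530 s

23.7530


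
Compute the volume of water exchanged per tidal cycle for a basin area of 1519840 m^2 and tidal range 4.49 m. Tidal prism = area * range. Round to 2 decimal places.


Tidal prism = Area * Tidal range
P = 1519840 * 4.49
P = 6824081.60 m^3

6824081.60


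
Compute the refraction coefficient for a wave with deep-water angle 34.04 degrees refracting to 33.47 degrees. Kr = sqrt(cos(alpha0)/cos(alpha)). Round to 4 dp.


Kr = sqrt(cos(alpha0) / cos(alpha))
cos(34.04) = 0.828647
cos(33.47) = 0.834175
Kr = sqrt(0.828647 / 0.834175)
Kr = sqrt(0.993373)
Kr = 0.9967

0.9967


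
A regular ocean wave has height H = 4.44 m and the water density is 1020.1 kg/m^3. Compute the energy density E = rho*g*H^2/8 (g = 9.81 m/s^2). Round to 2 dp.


E = (1/8) * rho * g * H^2
E = (1/8) * 1020.1 * 9.81 * 4.44^2
E = 0.125 * 1020.1 * 9.81 * 19.7136
E = 24659.70 J/m^2

24659.70


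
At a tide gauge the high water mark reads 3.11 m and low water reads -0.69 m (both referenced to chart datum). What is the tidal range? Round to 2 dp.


Tidal range = High water - Low water
Tidal range = 3.11 - (-0.69)
Tidal range = 3.80 m

3.80


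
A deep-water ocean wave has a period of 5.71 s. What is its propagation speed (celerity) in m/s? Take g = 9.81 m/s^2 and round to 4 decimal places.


We use the deep-water celerity formula:
C = g * T / (2 * pi)
C = 9.81 * 5.71 / (2 * 3.14159...)
C = 56.015100 / 6.283185
C = 8.9151 m/s

8.9151


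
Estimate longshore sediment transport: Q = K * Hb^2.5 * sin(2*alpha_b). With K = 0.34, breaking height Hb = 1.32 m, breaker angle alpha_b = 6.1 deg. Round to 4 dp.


Q = K * Hb^2.5 * sin(2 * alpha_b)
Hb^2.5 = 1.32^2.5 = 2.001865
sin(2 * 6.1) = sin(12.2) = 0.211325
Q = 0.34 * 2.001865 * 0.211325
Q = 0.1438 m^3/s

0.1438


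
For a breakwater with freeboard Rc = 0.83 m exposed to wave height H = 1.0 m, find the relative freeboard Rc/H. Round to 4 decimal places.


Relative freeboard = Rc / H
= 0.83 / 1.0
= 0.8300

0.8300


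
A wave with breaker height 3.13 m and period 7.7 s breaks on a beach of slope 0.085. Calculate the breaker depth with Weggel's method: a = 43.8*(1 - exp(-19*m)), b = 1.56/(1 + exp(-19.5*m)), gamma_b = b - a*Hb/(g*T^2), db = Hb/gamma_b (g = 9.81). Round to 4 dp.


a = 43.8 * (1 - exp(-19 * m))
exp(-19 * 0.085) = exp(-1.6150) = 0.198891
a = 43.8 * (1 - 0.198891) = 35.088589
b = 1.56 / (1 + exp(-19.5 * m))
exp(-19.5 * 0.085) = exp(-1.6575) = 0.190615
b = 1.56 / (1 + 0.190615) = 1.310247
Hb / (g * T^2) = 3.13 / (9.81 * 7.7^2) = 3.13 / 581.6349 = 0.00538138
gamma_b = b - a * Hb/(g*T^2) = 1.310247 - 35.088589 * 0.00538138 = 1.121422
db = Hb / gamma_b = 3.13 / 1.121422
db = 2.7911 m

2.7911


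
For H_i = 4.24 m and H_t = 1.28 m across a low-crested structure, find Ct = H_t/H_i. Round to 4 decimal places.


Ct = H_t / H_i
Ct = 1.28 / 4.24
Ct = 0.3019

0.3019


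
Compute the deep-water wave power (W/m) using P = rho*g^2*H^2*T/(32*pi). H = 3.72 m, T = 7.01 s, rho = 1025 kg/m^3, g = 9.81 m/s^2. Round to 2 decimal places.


P = rho * g^2 * H^2 * T / (32 * pi)
P = 1025 * 9.81^2 * 3.72^2 * 7.01 / (32 * pi)
P = 1025 * 96.2361 * 13.8384 * 7.01 / 100.53096
P = 95184.43 W/m

95184.43


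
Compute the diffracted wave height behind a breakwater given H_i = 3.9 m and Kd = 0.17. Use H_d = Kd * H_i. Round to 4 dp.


H_d = Kd * H_i
H_d = 0.17 * 3.9
H_d = 0.6630 m

0.6630


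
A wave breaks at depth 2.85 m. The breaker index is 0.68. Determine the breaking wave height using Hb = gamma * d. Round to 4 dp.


Hb = gamma * d
Hb = 0.68 * 2.85
Hb = 1.9380 m

1.9380


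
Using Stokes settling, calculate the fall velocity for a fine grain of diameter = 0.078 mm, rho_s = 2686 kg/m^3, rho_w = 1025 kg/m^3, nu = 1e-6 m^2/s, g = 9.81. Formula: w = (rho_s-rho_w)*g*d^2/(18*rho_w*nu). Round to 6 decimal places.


w = (rho_s - rho_w) * g * d^2 / (18 * rho_w * nu)
d = 0.078 mm = 0.000078 m
rho_s - rho_w = 2686 - 1025 = 1661
Numerator = 1661 * 9.81 * (0.000078)^2 = 0.000099135190
Denominator = 18 * 1025 * 1e-6 = 0.018450
w = 0.005373 m/s

0.005373


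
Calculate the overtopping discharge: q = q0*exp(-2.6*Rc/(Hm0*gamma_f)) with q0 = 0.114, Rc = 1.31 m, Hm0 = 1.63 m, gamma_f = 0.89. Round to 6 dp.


q = q0 * exp(-2.6 * Rc / (Hm0 * gamma_f))
Exponent = -2.6 * 1.31 / (1.63 * 0.89)
= -2.6 * 1.31 / 1.4507
= -2.347832
exp(-2.347832) = 0.095576
q = 0.114 * 0.095576
q = 0.010896 m^3/s/m

0.010896


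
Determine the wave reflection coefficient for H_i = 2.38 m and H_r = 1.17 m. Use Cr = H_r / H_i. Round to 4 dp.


Cr = H_r / H_i
Cr = 1.17 / 2.38
Cr = 0.4916

0.4916


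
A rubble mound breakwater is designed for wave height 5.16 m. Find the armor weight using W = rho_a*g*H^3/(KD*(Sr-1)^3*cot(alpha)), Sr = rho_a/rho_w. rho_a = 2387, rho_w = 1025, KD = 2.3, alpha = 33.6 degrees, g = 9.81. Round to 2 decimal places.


Sr = rho_a / rho_w = 2387 / 1025 = 2.328780
(Sr - 1) = 1.328780
(Sr - 1)^3 = 2.346171
cot(33.6) = 1 / tan(33.6) = 1 / 0.664398 = 1.505121
Numerator = 2387 * 9.81 * 5.16^3 = 3217144.2283
Denominator = 2.3 * 2.346171 * 1.505121 = 8.121925
W = 3217144.2283 / 8.121925
W = 396106.12 N

396106.12


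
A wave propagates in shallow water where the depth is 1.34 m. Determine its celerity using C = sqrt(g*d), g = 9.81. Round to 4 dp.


Using the shallow-water approximation:
C = sqrt(g * d) = sqrt(9.81 * 1.34)
C = sqrt(13.1454)
C = 3.6257 m/s

3.6257


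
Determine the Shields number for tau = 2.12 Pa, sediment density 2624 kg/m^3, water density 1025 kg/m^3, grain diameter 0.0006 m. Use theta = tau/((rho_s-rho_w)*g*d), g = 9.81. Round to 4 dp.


theta = tau / ((rho_s - rho_w) * g * d)
rho_s - rho_w = 2624 - 1025 = 1599
Denominator = 1599 * 9.81 * 0.0006 = 9.411714
theta = 2.12 / 9.411714
theta = 0.2253

0.2253


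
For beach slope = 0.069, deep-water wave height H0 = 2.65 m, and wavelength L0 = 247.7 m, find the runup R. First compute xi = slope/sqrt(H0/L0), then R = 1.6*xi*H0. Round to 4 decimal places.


xi = slope / sqrt(H0/L0)
H0/L0 = 2.65/247.7 = 0.010698
sqrt(0.010698) = 0.103433
xi = 0.069 / 0.103433 = 0.667097
R = 1.6 * xi * H0 = 1.6 * 0.667097 * 2.65
R = 2.8285 m

2.8285


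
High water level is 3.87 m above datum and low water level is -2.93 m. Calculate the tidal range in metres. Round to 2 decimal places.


Tidal range = High water - Low water
Tidal range = 3.87 - (-2.93)
Tidal range = 6.80 m

6.80


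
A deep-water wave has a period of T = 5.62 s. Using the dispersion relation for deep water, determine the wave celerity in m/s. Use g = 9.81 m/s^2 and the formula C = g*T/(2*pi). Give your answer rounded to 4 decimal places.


We use the deep-water celerity formula:
C = g * T / (2 * pi)
C = 9.81 * 5.62 / (2 * 3.14159...)
C = 55.132200 / 6.283185
C = 8.7746 m/s

8.7746


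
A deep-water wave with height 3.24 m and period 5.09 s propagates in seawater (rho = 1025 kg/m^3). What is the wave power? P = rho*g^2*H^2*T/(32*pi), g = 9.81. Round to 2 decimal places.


P = rho * g^2 * H^2 * T / (32 * pi)
P = 1025 * 9.81^2 * 3.24^2 * 5.09 / (32 * pi)
P = 1025 * 96.2361 * 10.4976 * 5.09 / 100.53096
P = 52428.79 W/m

52428.79


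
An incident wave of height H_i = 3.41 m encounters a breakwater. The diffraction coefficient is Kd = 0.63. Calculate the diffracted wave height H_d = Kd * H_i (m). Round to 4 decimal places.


H_d = Kd * H_i
H_d = 0.63 * 3.41
H_d = 2.1483 m

2.1483


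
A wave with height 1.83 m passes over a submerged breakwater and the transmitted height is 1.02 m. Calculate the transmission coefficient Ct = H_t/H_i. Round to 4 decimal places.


Ct = H_t / H_i
Ct = 1.02 / 1.83
Ct = 0.5574

0.5574


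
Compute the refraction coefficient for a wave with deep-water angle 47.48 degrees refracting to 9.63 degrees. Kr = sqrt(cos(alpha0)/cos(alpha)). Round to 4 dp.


Kr = sqrt(cos(alpha0) / cos(alpha))
cos(47.48) = 0.675848
cos(9.63) = 0.985909
Kr = sqrt(0.675848 / 0.985909)
Kr = sqrt(0.685507)
Kr = 0.8280

0.8280


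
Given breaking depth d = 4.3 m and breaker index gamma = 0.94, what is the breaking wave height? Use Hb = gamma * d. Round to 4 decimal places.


Hb = gamma * d
Hb = 0.94 * 4.3
Hb = 4.0420 m

4.0420


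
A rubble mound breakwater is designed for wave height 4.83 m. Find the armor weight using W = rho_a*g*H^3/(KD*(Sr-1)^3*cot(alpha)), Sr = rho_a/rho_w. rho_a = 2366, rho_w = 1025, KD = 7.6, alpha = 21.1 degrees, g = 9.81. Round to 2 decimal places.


Sr = rho_a / rho_w = 2366 / 1025 = 2.308293
(Sr - 1) = 1.308293
(Sr - 1)^3 = 2.239313
cot(21.1) = 1 / tan(21.1) = 1 / 0.385868 = 2.591561
Numerator = 2366 * 9.81 * 4.83^3 = 2615321.8364
Denominator = 7.6 * 2.239313 * 2.591561 = 44.105190
W = 2615321.8364 / 44.105190
W = 59297.37 N

59297.37


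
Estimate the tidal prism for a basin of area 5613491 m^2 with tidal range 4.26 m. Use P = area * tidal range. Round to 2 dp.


Tidal prism = Area * Tidal range
P = 5613491 * 4.26
P = 23913471.66 m^3

23913471.66


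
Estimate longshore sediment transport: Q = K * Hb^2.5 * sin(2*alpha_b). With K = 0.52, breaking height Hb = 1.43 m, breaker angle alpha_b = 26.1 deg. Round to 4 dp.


Q = K * Hb^2.5 * sin(2 * alpha_b)
Hb^2.5 = 1.43^2.5 = 2.445345
sin(2 * 26.1) = sin(52.2) = 0.790155
Q = 0.52 * 2.445345 * 0.790155
Q = 1.0047 m^3/s

1.0047


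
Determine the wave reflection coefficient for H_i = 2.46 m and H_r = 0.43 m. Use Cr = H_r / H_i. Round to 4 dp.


Cr = H_r / H_i
Cr = 0.43 / 2.46
Cr = 0.1748

0.1748


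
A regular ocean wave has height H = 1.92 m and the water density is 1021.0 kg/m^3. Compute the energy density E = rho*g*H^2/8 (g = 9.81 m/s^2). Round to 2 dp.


E = (1/8) * rho * g * H^2
E = (1/8) * 1021.0 * 9.81 * 1.92^2
E = 0.125 * 1021.0 * 9.81 * 3.6864
E = 4615.38 J/m^2

4615.38


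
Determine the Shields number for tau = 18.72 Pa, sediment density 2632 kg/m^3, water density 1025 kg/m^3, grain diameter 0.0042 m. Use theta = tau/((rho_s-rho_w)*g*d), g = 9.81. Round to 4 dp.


theta = tau / ((rho_s - rho_w) * g * d)
rho_s - rho_w = 2632 - 1025 = 1607
Denominator = 1607 * 9.81 * 0.0042 = 66.211614
theta = 18.72 / 66.211614
theta = 0.2827

0.2827


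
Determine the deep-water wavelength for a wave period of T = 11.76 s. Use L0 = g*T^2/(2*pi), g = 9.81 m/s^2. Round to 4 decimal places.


L0 = g * T^2 / (2 * pi)
L0 = 9.81 * 11.76^2 / (2 * pi)
L0 = 9.81 * 138.2976 / 6.28319
L0 = 1356.6995 / 6.28319
L0 = 215.9254 m

215.9254


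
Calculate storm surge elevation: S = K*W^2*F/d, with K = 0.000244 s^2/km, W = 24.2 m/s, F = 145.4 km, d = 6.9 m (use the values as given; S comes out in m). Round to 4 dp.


S = K * W^2 * F / d
W^2 = 24.2^2 = 585.64
S = 0.000244 * 585.64 * 145.4 / 6.9
Numerator = 0.000244 * 585.64 * 145.4 = 20.777102
S = 20.777102 / 6.9 = 3.0112 m

3.0112


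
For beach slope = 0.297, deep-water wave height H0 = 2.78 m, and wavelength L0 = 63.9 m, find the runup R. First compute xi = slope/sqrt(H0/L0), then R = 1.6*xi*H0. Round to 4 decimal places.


xi = slope / sqrt(H0/L0)
H0/L0 = 2.78/63.9 = 0.043505
sqrt(0.043505) = 0.208580
xi = 0.297 / 0.208580 = 1.423916
R = 1.6 * xi * H0 = 1.6 * 1.423916 * 2.78
R = 6.3336 m

6.3336


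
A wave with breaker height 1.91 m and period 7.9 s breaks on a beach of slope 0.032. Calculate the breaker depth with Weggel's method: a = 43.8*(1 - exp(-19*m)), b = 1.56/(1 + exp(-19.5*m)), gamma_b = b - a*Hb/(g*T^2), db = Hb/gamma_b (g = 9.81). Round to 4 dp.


a = 43.8 * (1 - exp(-19 * m))
exp(-19 * 0.032) = exp(-0.6080) = 0.544439
a = 43.8 * (1 - 0.544439) = 19.953587
b = 1.56 / (1 + exp(-19.5 * m))
exp(-19.5 * 0.032) = exp(-0.6240) = 0.535797
b = 1.56 / (1 + 0.535797) = 1.015759
Hb / (g * T^2) = 1.91 / (9.81 * 7.9^2) = 1.91 / 612.2421 = 0.00311968
gamma_b = b - a * Hb/(g*T^2) = 1.015759 - 19.953587 * 0.00311968 = 0.953510
db = Hb / gamma_b = 1.91 / 0.953510
db = 2.0031 m

2.0031


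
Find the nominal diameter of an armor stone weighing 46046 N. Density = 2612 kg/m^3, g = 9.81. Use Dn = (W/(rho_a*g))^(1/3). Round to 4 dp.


V = W / (rho_a * g)
V = 46046 / (2612 * 9.81)
V = 46046 / 25623.72
V = 1.797007 m^3
Dn = V^(1/3) = 1.797007^(1/3)
Dn = 1.2158 m

1.2158


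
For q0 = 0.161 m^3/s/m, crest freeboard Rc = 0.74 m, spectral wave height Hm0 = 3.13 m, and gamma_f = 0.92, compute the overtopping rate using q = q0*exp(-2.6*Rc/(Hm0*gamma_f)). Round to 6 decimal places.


q = q0 * exp(-2.6 * Rc / (Hm0 * gamma_f))
Exponent = -2.6 * 0.74 / (3.13 * 0.92)
= -2.6 * 0.74 / 2.8796
= -0.668148
exp(-0.668148) = 0.512657
q = 0.161 * 0.512657
q = 0.082538 m^3/s/m

0.082538


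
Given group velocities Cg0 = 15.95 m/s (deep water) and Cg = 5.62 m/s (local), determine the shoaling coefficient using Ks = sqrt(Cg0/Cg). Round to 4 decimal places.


Ks = sqrt(Cg0 / Cg)
Ks = sqrt(15.95 / 5.62)
Ks = sqrt(2.8381)
Ks = 1.6847

1.6847


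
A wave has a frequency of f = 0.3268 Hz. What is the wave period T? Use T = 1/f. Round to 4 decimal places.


T = 1 / f
T = 1 / 0.3268
T = 3.0600 s

3.0600


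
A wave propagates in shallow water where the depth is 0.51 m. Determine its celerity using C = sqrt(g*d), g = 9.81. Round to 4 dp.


Using the shallow-water approximation:
C = sqrt(g * d) = sqrt(9.81 * 0.51)
C = sqrt(5.0031)
C = 2.2368 m/s

2.2368


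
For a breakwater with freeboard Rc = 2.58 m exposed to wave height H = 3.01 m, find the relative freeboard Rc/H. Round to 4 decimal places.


Relative freeboard = Rc / H
= 2.58 / 3.01
= 0.8571

0.8571


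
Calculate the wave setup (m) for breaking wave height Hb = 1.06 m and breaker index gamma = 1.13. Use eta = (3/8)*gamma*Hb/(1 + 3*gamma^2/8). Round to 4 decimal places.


eta = (3/8) * gamma * Hb / (1 + 3*gamma^2/8)
Numerator = (3/8) * 1.13 * 1.06 = 0.449175
Denominator = 1 + 3*1.13^2/8 = 1 + 0.478838 = 1.478838
eta = 0.449175 / 1.478838
eta = 0.3037 m

0.3037


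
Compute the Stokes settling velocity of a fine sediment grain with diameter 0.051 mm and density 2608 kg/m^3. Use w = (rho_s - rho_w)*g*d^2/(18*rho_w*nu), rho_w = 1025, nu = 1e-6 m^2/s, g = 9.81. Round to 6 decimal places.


w = (rho_s - rho_w) * g * d^2 / (18 * rho_w * nu)
d = 0.051 mm = 0.000051 m
rho_s - rho_w = 2608 - 1025 = 1583
Numerator = 1583 * 9.81 * (0.000051)^2 = 0.000040391527
Denominator = 18 * 1025 * 1e-6 = 0.018450
w = 0.002189 m/s

0.002189


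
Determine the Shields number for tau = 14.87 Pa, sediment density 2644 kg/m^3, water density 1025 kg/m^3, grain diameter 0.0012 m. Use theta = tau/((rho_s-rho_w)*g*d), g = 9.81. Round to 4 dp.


theta = tau / ((rho_s - rho_w) * g * d)
rho_s - rho_w = 2644 - 1025 = 1619
Denominator = 1619 * 9.81 * 0.0012 = 19.058868
theta = 14.87 / 19.058868
theta = 0.7802

0.7802


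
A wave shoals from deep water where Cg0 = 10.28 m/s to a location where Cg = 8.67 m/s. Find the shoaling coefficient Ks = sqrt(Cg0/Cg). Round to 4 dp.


Ks = sqrt(Cg0 / Cg)
Ks = sqrt(10.28 / 8.67)
Ks = sqrt(1.1857)
Ks = 1.0889

1.0889


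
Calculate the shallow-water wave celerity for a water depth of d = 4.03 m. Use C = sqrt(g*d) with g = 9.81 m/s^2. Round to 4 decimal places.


Using the shallow-water approximation:
C = sqrt(g * d) = sqrt(9.81 * 4.03)
C = sqrt(39.5343)
C = 6.2876 m/s

6.2876


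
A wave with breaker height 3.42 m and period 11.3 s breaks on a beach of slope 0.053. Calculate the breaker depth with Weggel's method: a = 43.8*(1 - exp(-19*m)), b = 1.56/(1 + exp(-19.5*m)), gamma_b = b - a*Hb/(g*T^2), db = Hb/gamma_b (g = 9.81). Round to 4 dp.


a = 43.8 * (1 - exp(-19 * m))
exp(-19 * 0.053) = exp(-1.0070) = 0.365313
a = 43.8 * (1 - 0.365313) = 27.799278
b = 1.56 / (1 + exp(-19.5 * m))
exp(-19.5 * 0.053) = exp(-1.0335) = 0.355760
b = 1.56 / (1 + 0.355760) = 1.150646
Hb / (g * T^2) = 3.42 / (9.81 * 11.3^2) = 3.42 / 1252.6389 = 0.00273024
gamma_b = b - a * Hb/(g*T^2) = 1.150646 - 27.799278 * 0.00273024 = 1.074748
db = Hb / gamma_b = 3.42 / 1.074748
db = 3.1821 m

3.1821


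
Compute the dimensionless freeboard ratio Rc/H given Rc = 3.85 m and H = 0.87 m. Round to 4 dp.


Relative freeboard = Rc / H
= 3.85 / 0.87
= 4.4253

4.4253


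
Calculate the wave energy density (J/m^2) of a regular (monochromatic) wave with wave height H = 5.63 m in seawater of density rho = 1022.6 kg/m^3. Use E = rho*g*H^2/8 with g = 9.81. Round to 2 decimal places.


E = (1/8) * rho * g * H^2
E = (1/8) * 1022.6 * 9.81 * 5.63^2
E = 0.125 * 1022.6 * 9.81 * 31.6969
E = 39746.75 J/m^2

39746.75


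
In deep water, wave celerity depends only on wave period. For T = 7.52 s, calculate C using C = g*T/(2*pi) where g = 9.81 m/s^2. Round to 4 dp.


We use the deep-water celerity formula:
C = g * T / (2 * pi)
C = 9.81 * 7.52 / (2 * 3.14159...)
C = 73.771200 / 6.283185
C = 11.7411 m/s

11.7411


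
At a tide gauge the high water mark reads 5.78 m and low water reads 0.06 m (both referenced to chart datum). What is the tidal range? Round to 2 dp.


Tidal range = High water - Low water
Tidal range = 5.78 - (0.06)
Tidal range = 5.72 m

5.72


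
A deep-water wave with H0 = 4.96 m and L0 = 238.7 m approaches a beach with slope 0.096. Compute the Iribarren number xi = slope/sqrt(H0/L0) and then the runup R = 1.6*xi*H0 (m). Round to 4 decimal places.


xi = slope / sqrt(H0/L0)
H0/L0 = 4.96/238.7 = 0.020779
sqrt(0.020779) = 0.144150
xi = 0.096 / 0.144150 = 0.665973
R = 1.6 * xi * H0 = 1.6 * 0.665973 * 4.96
R = 5.2852 m

5.2852


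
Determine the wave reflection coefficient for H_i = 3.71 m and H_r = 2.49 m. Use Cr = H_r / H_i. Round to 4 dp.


Cr = H_r / H_i
Cr = 2.49 / 3.71
Cr = 0.6712

0.6712


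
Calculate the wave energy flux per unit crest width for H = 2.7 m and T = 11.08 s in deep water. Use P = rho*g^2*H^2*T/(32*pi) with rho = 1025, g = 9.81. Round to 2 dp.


P = rho * g^2 * H^2 * T / (32 * pi)
P = 1025 * 9.81^2 * 2.7^2 * 11.08 / (32 * pi)
P = 1025 * 96.2361 * 7.2900 * 11.08 / 100.53096
P = 79255.48 W/m

79255.48


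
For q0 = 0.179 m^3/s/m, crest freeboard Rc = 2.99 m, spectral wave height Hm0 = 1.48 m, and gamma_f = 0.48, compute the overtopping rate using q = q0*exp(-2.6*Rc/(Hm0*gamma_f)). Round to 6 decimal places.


q = q0 * exp(-2.6 * Rc / (Hm0 * gamma_f))
Exponent = -2.6 * 2.99 / (1.48 * 0.48)
= -2.6 * 2.99 / 0.7104
= -10.943131
exp(-10.943131) = 0.000018
q = 0.179 * 0.000018
q = 0.000003 m^3/s/m

0.000003


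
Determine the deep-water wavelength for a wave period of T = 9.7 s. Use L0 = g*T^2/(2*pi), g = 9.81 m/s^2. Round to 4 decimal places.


L0 = g * T^2 / (2 * pi)
L0 = 9.81 * 9.7^2 / (2 * pi)
L0 = 9.81 * 94.0900 / 6.28319
L0 = 923.0229 / 6.28319
L0 = 146.9037 m

146.9037


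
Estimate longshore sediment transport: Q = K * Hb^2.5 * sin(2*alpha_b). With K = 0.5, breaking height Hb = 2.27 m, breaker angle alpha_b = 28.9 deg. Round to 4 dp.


Q = K * Hb^2.5 * sin(2 * alpha_b)
Hb^2.5 = 2.27^2.5 = 7.763627
sin(2 * 28.9) = sin(57.8) = 0.846193
Q = 0.5 * 7.763627 * 0.846193
Q = 3.2848 m^3/s

3.2848


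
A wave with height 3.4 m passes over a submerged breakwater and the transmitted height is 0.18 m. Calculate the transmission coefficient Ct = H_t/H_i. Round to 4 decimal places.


Ct = H_t / H_i
Ct = 0.18 / 3.4
Ct = 0.0529

0.0529


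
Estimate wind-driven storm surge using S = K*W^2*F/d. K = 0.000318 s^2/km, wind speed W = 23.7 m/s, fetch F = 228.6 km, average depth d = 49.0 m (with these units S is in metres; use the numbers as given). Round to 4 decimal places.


S = K * W^2 * F / d
W^2 = 23.7^2 = 561.69
S = 0.000318 * 561.69 * 228.6 / 49.0
Numerator = 0.000318 * 561.69 * 228.6 = 40.831942
S = 40.831942 / 49.0 = 0.8333 m

0.8333


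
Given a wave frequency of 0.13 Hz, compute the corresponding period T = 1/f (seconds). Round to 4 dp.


T = 1 / f
T = 1 / 0.13
T = 7.6923 s

7.6923


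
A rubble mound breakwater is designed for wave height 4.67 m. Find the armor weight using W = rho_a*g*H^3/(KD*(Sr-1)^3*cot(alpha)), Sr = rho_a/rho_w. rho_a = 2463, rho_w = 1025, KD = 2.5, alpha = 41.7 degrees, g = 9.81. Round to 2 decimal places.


Sr = rho_a / rho_w = 2463 / 1025 = 2.402927
(Sr - 1) = 1.402927
(Sr - 1)^3 = 2.761246
cot(41.7) = 1 / tan(41.7) = 1 / 0.890967 = 1.122375
Numerator = 2463 * 9.81 * 4.67^3 = 2460843.8726
Denominator = 2.5 * 2.761246 * 1.122375 = 7.747886
W = 2460843.8726 / 7.747886
W = 317614.89 N

317614.89


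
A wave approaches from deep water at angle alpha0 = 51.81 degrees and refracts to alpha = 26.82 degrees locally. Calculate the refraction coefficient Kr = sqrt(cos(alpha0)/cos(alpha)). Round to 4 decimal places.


Kr = sqrt(cos(alpha0) / cos(alpha))
cos(51.81) = 0.618271
cos(26.82) = 0.892428
Kr = sqrt(0.618271 / 0.892428)
Kr = sqrt(0.692796)
Kr = 0.8323

0.8323


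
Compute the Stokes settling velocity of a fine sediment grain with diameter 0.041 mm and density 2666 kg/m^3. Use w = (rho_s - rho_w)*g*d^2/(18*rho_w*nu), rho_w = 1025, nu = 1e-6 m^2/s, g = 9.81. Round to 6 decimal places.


w = (rho_s - rho_w) * g * d^2 / (18 * rho_w * nu)
d = 0.041 mm = 0.000041 m
rho_s - rho_w = 2666 - 1025 = 1641
Numerator = 1641 * 9.81 * (0.000041)^2 = 0.000027061091
Denominator = 18 * 1025 * 1e-6 = 0.018450
w = 0.001467 m/s

0.001467


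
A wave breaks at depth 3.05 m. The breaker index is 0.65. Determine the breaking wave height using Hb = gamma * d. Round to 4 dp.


Hb = gamma * d
Hb = 0.65 * 3.05
Hb = 1.9825 m

1.9825


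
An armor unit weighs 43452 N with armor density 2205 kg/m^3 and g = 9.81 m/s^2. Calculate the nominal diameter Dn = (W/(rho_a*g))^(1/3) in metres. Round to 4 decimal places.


V = W / (rho_a * g)
V = 43452 / (2205 * 9.81)
V = 43452 / 21631.05
V = 2.008779 m^3
Dn = V^(1/3) = 2.008779^(1/3)
Dn = 1.2618 m

1.2618


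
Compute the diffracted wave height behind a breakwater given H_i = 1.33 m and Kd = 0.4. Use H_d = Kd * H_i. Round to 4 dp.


H_d = Kd * H_i
H_d = 0.4 * 1.33
H_d = 0.5320 m

0.5320


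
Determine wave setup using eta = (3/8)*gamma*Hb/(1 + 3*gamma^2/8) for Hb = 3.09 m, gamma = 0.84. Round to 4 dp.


eta = (3/8) * gamma * Hb / (1 + 3*gamma^2/8)
Numerator = (3/8) * 0.84 * 3.09 = 0.973350
Denominator = 1 + 3*0.84^2/8 = 1 + 0.264600 = 1.264600
eta = 0.973350 / 1.264600
eta = 0.7697 m

0.7697


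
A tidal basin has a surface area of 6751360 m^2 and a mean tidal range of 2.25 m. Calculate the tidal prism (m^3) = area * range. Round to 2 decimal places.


Tidal prism = Area * Tidal range
P = 6751360 * 2.25
P = 15190560.00 m^3

15190560.00


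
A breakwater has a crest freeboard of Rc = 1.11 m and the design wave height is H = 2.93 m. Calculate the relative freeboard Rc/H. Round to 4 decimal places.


Relative freeboard = Rc / H
= 1.11 / 2.93
= 0.3788

0.3788


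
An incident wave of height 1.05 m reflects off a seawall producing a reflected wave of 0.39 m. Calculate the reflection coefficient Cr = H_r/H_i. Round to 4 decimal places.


Cr = H_r / H_i
Cr = 0.39 / 1.05
Cr = 0.3714

0.3714


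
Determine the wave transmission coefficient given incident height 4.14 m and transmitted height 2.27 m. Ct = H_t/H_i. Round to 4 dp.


Ct = H_t / H_i
Ct = 2.27 / 4.14
Ct = 0.5483

0.5483


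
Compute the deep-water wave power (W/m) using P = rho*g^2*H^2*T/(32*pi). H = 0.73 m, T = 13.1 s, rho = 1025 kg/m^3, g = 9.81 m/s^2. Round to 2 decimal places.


P = rho * g^2 * H^2 * T / (32 * pi)
P = 1025 * 9.81^2 * 0.73^2 * 13.1 / (32 * pi)
P = 1025 * 96.2361 * 0.5329 * 13.1 / 100.53096
P = 6849.82 W/m

6849.82


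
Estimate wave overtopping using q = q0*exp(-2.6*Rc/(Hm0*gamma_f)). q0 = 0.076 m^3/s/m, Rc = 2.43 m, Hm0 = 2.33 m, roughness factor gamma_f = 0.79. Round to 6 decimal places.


q = q0 * exp(-2.6 * Rc / (Hm0 * gamma_f))
Exponent = -2.6 * 2.43 / (2.33 * 0.79)
= -2.6 * 2.43 / 1.8407
= -3.432390
exp(-3.432390) = 0.032310
q = 0.076 * 0.032310
q = 0.002456 m^3/s/m

0.002456


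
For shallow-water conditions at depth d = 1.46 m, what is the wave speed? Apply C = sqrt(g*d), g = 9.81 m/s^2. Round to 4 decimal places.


Using the shallow-water approximation:
C = sqrt(g * d) = sqrt(9.81 * 1.46)
C = sqrt(14.3226)
C = 3.7845 m/s

3.7845


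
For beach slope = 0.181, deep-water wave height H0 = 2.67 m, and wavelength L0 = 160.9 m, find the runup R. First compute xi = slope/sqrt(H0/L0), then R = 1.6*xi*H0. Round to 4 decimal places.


xi = slope / sqrt(H0/L0)
H0/L0 = 2.67/160.9 = 0.016594
sqrt(0.016594) = 0.128818
xi = 0.181 / 0.128818 = 1.405080
R = 1.6 * xi * H0 = 1.6 * 1.405080 * 2.67
R = 6.0025 m

6.0025


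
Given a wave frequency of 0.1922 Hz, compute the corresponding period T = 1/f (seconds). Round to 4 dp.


T = 1 / f
T = 1 / 0.1922
T = 5.2029 s

5.2029


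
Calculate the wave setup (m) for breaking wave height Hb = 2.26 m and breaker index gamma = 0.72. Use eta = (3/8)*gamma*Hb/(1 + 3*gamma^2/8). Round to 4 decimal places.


eta = (3/8) * gamma * Hb / (1 + 3*gamma^2/8)
Numerator = (3/8) * 0.72 * 2.26 = 0.610200
Denominator = 1 + 3*0.72^2/8 = 1 + 0.194400 = 1.194400
eta = 0.610200 / 1.194400
eta = 0.5109 m

0.5109


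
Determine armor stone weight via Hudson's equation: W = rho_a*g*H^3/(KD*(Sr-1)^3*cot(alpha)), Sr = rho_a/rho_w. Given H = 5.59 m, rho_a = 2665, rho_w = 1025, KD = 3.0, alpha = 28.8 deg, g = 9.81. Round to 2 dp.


Sr = rho_a / rho_w = 2665 / 1025 = 2.600000
(Sr - 1) = 1.600000
(Sr - 1)^3 = 4.096000
cot(28.8) = 1 / tan(28.8) = 1 / 0.549755 = 1.818993
Numerator = 2665 * 9.81 * 5.59^3 = 4566691.1877
Denominator = 3.0 * 4.096000 * 1.818993 = 22.351789
W = 4566691.1877 / 22.351789
W = 204309.87 N

204309.87


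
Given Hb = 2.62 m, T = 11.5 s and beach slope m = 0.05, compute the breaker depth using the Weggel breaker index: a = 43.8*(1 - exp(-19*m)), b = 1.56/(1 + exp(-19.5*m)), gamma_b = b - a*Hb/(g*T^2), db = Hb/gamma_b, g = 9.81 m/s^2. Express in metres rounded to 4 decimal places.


a = 43.8 * (1 - exp(-19 * m))
exp(-19 * 0.05) = exp(-0.9500) = 0.386741
a = 43.8 * (1 - 0.386741) = 26.860743
b = 1.56 / (1 + exp(-19.5 * m))
exp(-19.5 * 0.05) = exp(-0.9750) = 0.377192
b = 1.56 / (1 + 0.377192) = 1.132739
Hb / (g * T^2) = 2.62 / (9.81 * 11.5^2) = 2.62 / 1297.3725 = 0.00201947
gamma_b = b - a * Hb/(g*T^2) = 1.132739 - 26.860743 * 0.00201947 = 1.078495
db = Hb / gamma_b = 2.62 / 1.078495
db = 2.4293 m

2.4293


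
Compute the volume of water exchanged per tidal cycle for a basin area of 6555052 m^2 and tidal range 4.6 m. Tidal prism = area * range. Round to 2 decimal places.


Tidal prism = Area * Tidal range
P = 6555052 * 4.6
P = 30153239.20 m^3

30153239.20


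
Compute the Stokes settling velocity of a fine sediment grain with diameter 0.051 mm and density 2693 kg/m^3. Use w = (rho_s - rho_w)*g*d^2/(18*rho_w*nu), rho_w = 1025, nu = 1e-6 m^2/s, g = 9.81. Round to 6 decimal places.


w = (rho_s - rho_w) * g * d^2 / (18 * rho_w * nu)
d = 0.051 mm = 0.000051 m
rho_s - rho_w = 2693 - 1025 = 1668
Numerator = 1668 * 9.81 * (0.000051)^2 = 0.000042560371
Denominator = 18 * 1025 * 1e-6 = 0.018450
w = 0.002307 m/s

0.002307


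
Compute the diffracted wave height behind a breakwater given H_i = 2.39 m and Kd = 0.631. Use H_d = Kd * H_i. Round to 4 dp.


H_d = Kd * H_i
H_d = 0.631 * 2.39
H_d = 1.5081 m

1.5081


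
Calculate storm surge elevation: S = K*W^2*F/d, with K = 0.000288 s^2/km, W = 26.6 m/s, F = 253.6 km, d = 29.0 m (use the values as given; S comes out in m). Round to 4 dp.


S = K * W^2 * F / d
W^2 = 26.6^2 = 707.56
S = 0.000288 * 707.56 * 253.6 / 29.0
Numerator = 0.000288 * 707.56 * 253.6 = 51.677918
S = 51.677918 / 29.0 = 1.7820 m

1.7820


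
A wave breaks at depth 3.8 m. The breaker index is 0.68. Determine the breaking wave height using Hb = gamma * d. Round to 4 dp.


Hb = gamma * d
Hb = 0.68 * 3.8
Hb = 2.5840 m

2.5840


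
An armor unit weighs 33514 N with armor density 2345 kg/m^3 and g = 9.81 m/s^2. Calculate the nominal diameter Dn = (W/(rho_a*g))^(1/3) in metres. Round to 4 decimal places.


V = W / (rho_a * g)
V = 33514 / (2345 * 9.81)
V = 33514 / 23004.45
V = 1.456849 m^3
Dn = V^(1/3) = 1.456849^(1/3)
Dn = 1.1336 m

1.1336


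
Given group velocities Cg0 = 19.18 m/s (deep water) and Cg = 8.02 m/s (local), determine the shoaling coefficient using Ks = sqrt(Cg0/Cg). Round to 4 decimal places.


Ks = sqrt(Cg0 / Cg)
Ks = sqrt(19.18 / 8.02)
Ks = sqrt(2.3915)
Ks = 1.5465

1.5465


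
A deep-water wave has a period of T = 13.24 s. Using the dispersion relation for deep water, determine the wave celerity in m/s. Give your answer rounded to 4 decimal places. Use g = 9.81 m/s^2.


We use the deep-water celerity formula:
C = g * T / (2 * pi)
C = 9.81 * 13.24 / (2 * 3.14159...)
C = 129.884400 / 6.283185
C = 20.6717 m/s

20.6717


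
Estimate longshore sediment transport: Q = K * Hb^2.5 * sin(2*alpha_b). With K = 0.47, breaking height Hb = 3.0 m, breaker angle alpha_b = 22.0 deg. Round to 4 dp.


Q = K * Hb^2.5 * sin(2 * alpha_b)
Hb^2.5 = 3.0^2.5 = 15.588457
sin(2 * 22.0) = sin(44.0) = 0.694658
Q = 0.47 * 15.588457 * 0.694658
Q = 5.0895 m^3/s

5.0895


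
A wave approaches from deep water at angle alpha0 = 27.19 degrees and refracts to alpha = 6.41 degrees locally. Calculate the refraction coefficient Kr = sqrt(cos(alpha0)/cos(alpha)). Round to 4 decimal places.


Kr = sqrt(cos(alpha0) / cos(alpha))
cos(27.19) = 0.889496
cos(6.41) = 0.993748
Kr = sqrt(0.889496 / 0.993748)
Kr = sqrt(0.895092)
Kr = 0.9461

0.9461


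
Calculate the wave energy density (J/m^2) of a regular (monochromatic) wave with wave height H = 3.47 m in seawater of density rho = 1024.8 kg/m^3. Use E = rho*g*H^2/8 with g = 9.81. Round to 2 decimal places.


E = (1/8) * rho * g * H^2
E = (1/8) * 1024.8 * 9.81 * 3.47^2
E = 0.125 * 1024.8 * 9.81 * 12.0409
E = 15131.33 J/m^2

15131.33
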